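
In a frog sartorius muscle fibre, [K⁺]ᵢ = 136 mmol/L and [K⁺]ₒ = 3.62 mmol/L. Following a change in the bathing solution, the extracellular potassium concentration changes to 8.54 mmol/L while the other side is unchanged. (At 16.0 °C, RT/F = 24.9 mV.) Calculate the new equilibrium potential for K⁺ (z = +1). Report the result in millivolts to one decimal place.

-68.9 mV

After the shift: [K⁺]_out = 8.54, [K⁺]_in = 136 mmol/L.
E_new = (24.9/1)·ln(8.54/136) = 24.90 · (-2.7679) = -68.92 mV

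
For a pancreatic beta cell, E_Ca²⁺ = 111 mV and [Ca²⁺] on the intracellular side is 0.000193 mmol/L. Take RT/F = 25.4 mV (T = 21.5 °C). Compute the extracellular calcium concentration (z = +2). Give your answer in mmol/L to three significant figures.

Nernst: E = (25.4/2) · ln([out]/[in]), so ln([out]/[in]) = 111.0 × 2 / 25.4 = 8.7402.
[out]/[in] = e^(8.7402) = 6249.
[out] = 6249 × 0.000193 = 1.206 mmol/L.

1.21 mmol/L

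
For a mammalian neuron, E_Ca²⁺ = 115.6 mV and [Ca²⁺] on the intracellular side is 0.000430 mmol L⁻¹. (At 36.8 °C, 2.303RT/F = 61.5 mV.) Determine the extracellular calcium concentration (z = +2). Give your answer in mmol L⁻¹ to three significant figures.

2.47 mmol L⁻¹

Nernst: E = (61.5/2) · log₁₀([out]/[in]), so log₁₀([out]/[in]) = 115.6 × 2 / 61.5 = 3.7593.
[out]/[in] = 10^(3.7593) = 5746.
[out] = 5746 × 0.000430 = 2.471 mmol L⁻¹.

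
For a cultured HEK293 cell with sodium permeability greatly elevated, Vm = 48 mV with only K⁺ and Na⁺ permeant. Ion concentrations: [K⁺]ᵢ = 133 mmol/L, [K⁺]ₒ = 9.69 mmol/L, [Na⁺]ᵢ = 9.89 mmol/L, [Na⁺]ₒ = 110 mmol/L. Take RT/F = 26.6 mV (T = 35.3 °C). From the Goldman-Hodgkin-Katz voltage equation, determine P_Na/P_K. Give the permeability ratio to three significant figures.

Let α = P_Na/P_K. GHK: Vm = 26.6·ln[(Kₒ + α·Naₒ)/(Kᵢ + α·Naᵢ)].
e^(Vm/26.6) = e^(48.0/26.6) = 6.077
So 6.077·(Kᵢ + α·Naᵢ) = Kₒ + α·Naₒ → α = (6.077·133.0 − 9.69) / (110.0 − 6.077·9.89)
α = (808.2 − 9.69) / (110.0 − 60.1) = 798.6/49.9 = 16

16.0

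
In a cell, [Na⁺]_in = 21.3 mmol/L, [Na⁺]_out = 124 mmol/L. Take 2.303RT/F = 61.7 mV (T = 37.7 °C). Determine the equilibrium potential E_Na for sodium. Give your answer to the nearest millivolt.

E = (61.7/z) · log₁₀([Na⁺]_out/[Na⁺]_in) with z = +1.
= (61.7/1) · log₁₀(124/21.3) = 61.70 · log₁₀(5.822)
= 61.70 · (0.7650) = 47.20 mV

47 mV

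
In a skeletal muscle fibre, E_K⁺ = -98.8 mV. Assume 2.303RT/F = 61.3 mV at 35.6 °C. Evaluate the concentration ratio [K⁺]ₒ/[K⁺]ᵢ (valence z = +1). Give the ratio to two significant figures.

log₁₀([out]/[in]) = E·z/(61.3) = -98.8 × 1 / 61.3 = -1.6117
[out]/[in] = 10^(-1.6117) = 0.02445

0.024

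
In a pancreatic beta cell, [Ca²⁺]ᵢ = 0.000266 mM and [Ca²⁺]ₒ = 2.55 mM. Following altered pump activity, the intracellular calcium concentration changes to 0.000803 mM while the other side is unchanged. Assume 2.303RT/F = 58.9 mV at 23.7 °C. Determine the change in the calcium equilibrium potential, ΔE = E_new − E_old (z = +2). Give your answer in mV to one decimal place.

E_old = (58.9/2)·log₁₀(2.55/0.000266) = 117.26 mV
E_new = (58.9/2)·log₁₀(2.55/0.000803) = 103.13 mV
ΔE = 103.13 − (117.26) = -14.13 mV

-14.1 mV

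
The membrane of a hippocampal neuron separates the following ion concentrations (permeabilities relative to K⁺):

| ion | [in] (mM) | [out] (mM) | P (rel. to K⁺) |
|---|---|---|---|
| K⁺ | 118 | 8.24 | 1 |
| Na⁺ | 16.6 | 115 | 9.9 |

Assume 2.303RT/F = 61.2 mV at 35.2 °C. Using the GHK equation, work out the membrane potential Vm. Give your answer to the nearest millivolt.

37 mV

Vm = 61.2 · log₁₀[(Σ P·[cation]ₒ + Σ P·[anion]ᵢ) / (Σ P·[cation]ᵢ + Σ P·[anion]ₒ)]
Numerator = 1×8.24 + 9.9×115 = 1147
Denominator = 1×118 + 9.9×16.6 = 282.3
Vm = 61.2 · log₁₀(4.0616) = 61.2 × (0.6087) = 37.25 mV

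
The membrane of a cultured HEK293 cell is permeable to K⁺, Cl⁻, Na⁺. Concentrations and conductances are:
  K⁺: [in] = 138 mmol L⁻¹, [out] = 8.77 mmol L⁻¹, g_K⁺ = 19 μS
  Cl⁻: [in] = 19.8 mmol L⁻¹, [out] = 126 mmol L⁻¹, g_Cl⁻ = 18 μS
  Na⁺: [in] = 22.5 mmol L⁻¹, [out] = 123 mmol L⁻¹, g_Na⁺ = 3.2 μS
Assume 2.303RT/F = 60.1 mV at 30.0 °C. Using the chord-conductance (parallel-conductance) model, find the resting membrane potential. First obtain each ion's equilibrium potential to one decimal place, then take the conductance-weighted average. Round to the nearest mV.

-52 mV

E_K⁺ = (60.1/1)·log₁₀(8.77/138) = -71.9 mV
E_Cl⁻ = (60.1/-1)·log₁₀(126/19.8) = -48.3 mV
E_Na⁺ = (60.1/1)·log₁₀(123/22.5) = 44.3 mV
Vm = (Σ gᵢEᵢ)/(Σ gᵢ) = (19·-71.9 + 18·-48.3 + 3.2·44.3) / (19 + 18 + 3.2)
= -2093.74 / 40.2 = -52.08 mV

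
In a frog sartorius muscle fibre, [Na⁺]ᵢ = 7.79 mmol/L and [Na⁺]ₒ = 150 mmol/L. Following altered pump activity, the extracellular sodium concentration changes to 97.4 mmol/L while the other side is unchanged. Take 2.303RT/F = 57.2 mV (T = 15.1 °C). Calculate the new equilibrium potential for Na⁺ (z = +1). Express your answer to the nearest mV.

63 mV

After the shift: [Na⁺]_out = 97.4, [Na⁺]_in = 7.79 mmol/L.
E_new = (57.2/1)·log₁₀(97.4/7.79) = 57.20 · (1.0970) = 62.75 mV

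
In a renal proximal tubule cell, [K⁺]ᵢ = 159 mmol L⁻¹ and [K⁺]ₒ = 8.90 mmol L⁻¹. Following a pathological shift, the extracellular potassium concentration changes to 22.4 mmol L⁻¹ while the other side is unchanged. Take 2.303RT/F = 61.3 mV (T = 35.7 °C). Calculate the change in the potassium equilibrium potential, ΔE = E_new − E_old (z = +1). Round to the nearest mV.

E_old = (61.3/1)·log₁₀(8.90/159) = -76.75 mV
E_new = (61.3/1)·log₁₀(22.4/159) = -52.18 mV
ΔE = -52.18 − (-76.75) = 24.57 mV

25 mV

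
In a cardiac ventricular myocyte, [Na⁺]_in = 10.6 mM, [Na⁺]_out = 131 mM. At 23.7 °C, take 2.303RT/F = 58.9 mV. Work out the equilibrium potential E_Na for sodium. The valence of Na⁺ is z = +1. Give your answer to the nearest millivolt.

E = (58.9/z) · log₁₀([Na⁺]_out/[Na⁺]_in) with z = +1.
= (58.9/1) · log₁₀(131/10.6) = 58.90 · log₁₀(12.36)
= 58.90 · (1.0920) = 64.32 mV

64 mV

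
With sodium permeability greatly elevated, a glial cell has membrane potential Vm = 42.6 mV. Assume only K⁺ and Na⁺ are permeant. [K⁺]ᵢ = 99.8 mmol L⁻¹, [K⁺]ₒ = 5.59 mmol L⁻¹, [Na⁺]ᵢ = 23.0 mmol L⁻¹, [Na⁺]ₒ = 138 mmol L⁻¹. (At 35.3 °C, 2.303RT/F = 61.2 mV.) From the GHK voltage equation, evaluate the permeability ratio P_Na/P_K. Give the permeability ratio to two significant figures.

21

Let α = P_Na/P_K. GHK: Vm = 61.2·log₁₀[(Kₒ + α·Naₒ)/(Kᵢ + α·Naᵢ)].
10^(Vm/61.2) = 10^(42.6/61.2) = 4.9668
So 4.9668·(Kᵢ + α·Naᵢ) = Kₒ + α·Naₒ → α = (4.9668·99.8 − 5.59) / (138.0 − 4.9668·23.0)
α = (495.7 − 5.59) / (138.0 − 114.2) = 490.1/23.76 = 20.62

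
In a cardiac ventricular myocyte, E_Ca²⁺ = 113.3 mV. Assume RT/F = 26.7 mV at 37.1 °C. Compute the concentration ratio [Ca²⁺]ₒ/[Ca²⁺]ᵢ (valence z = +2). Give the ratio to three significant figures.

ln([out]/[in]) = E·z/(26.7) = 113.3 × 2 / 26.7 = 8.4869
[out]/[in] = e^(8.4869) = 4851

4850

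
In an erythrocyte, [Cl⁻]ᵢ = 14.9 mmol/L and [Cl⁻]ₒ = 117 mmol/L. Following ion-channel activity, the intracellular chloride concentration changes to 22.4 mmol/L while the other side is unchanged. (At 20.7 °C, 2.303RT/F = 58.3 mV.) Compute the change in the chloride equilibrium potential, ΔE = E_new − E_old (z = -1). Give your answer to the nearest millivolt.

E_old = (58.3/-1)·log₁₀(117/14.9) = -52.18 mV
E_new = (58.3/-1)·log₁₀(117/22.4) = -41.86 mV
ΔE = -41.86 − (-52.18) = 10.32 mV

10 mV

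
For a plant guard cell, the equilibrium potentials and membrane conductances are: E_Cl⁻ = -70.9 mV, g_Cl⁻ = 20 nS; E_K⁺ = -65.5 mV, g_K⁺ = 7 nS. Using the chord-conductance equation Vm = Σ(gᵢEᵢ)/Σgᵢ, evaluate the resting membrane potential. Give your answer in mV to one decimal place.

Σ gᵢEᵢ = 20·(-70.9) + 7·(-65.5) = -1876.50
Σ gᵢ = 20 + 7 = 27
Vm = -1876.50 / 27 = -69.50 mV

-69.5 mV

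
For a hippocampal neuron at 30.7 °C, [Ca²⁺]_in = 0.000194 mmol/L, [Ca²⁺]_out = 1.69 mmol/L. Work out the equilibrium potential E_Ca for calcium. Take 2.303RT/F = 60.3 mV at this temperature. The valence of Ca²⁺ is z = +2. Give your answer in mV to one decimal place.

118.8 mV

E = (60.3/z) · log₁₀([Ca²⁺]_out/[Ca²⁺]_in) with z = +2.
= (60.3/2) · log₁₀(1.69/0.000194) = 30.15 · log₁₀(8711)
= 30.15 · (3.9401) = 118.79 mV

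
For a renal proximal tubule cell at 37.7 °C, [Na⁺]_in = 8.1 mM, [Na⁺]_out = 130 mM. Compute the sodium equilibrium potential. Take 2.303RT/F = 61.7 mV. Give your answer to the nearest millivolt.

E = (61.7/z) · log₁₀([Na⁺]_out/[Na⁺]_in) with z = +1.
= (61.7/1) · log₁₀(130/8.1) = 61.70 · log₁₀(16.05)
= 61.70 · (1.2055) = 74.38 mV

74 mV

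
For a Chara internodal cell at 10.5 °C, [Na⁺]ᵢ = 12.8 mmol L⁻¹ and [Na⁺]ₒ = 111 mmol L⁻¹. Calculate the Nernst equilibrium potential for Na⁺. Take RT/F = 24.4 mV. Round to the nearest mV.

E = (24.4/z) · ln([Na⁺]_out/[Na⁺]_in) with z = +1.
= (24.4/1) · ln(111/12.8) = 24.40 · ln(8.672)
= 24.40 · (2.1601) = 52.71 mV

53 mV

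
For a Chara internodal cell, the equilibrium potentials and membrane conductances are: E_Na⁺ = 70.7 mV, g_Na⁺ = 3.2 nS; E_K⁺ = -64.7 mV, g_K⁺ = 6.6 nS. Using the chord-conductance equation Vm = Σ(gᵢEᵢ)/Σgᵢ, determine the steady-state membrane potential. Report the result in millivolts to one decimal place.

Σ gᵢEᵢ = 3.2·(70.7) + 6.6·(-64.7) = -200.78
Σ gᵢ = 3.2 + 6.6 = 9.8
Vm = -200.78 / 9.8 = -20.49 mV

-20.5 mV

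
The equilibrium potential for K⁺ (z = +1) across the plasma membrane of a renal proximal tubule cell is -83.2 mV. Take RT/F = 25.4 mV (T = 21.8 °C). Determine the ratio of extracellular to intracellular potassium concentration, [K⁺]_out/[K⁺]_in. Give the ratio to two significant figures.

ln([out]/[in]) = E·z/(25.4) = -83.2 × 1 / 25.4 = -3.2756
[out]/[in] = e^(-3.2756) = 0.03779

0.038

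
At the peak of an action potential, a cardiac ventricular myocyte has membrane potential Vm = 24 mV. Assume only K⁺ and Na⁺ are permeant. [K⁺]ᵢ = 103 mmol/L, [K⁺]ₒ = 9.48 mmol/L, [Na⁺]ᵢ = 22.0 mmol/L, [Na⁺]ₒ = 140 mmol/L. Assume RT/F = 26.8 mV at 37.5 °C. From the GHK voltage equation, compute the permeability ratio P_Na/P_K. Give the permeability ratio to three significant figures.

2.82

Let α = P_Na/P_K. GHK: Vm = 26.8·ln[(Kₒ + α·Naₒ)/(Kᵢ + α·Naᵢ)].
e^(Vm/26.8) = e^(24.0/26.8) = 2.4486
So 2.4486·(Kᵢ + α·Naᵢ) = Kₒ + α·Naₒ → α = (2.4486·103.0 − 9.48) / (140.0 − 2.4486·22.0)
α = (252.2 − 9.48) / (140.0 − 53.87) = 242.7/86.13 = 2.818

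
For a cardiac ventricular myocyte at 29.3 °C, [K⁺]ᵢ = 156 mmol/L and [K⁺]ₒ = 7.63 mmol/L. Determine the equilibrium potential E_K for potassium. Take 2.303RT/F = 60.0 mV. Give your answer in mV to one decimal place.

E = (60.0/z) · log₁₀([K⁺]_out/[K⁺]_in) with z = +1.
= (60.0/1) · log₁₀(7.63/156) = 60.00 · log₁₀(0.04891)
= 60.00 · (-1.3106) = -78.64 mV

-78.6 mV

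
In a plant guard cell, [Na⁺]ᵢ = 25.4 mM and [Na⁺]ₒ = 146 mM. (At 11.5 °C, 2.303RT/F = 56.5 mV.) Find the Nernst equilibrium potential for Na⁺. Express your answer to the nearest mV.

E = (56.5/z) · log₁₀([Na⁺]_out/[Na⁺]_in) with z = +1.
= (56.5/1) · log₁₀(146/25.4) = 56.50 · log₁₀(5.748)
= 56.50 · (0.7595) = 42.91 mV

43 mV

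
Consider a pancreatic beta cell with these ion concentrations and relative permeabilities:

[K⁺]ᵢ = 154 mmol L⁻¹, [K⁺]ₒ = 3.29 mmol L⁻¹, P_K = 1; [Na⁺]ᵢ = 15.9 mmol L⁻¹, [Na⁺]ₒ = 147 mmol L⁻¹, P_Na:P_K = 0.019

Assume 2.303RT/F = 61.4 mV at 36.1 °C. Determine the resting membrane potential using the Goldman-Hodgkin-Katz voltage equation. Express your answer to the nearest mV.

-86 mV

Vm = 61.4 · log₁₀[(Σ P·[cation]ₒ + Σ P·[anion]ᵢ) / (Σ P·[cation]ᵢ + Σ P·[anion]ₒ)]
Numerator = 1×3.29 + 0.019×147 = 6.083
Denominator = 1×154 + 0.019×15.9 = 154.3
Vm = 61.4 · log₁₀(0.039423) = 61.4 × (-1.4043) = -86.22 mV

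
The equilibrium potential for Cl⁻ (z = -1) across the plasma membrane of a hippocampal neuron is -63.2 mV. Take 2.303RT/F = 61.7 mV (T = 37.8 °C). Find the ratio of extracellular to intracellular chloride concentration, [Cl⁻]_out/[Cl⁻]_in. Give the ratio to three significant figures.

10.6

log₁₀([out]/[in]) = E·z/(61.7) = -63.2 × -1 / 61.7 = 1.0243
[out]/[in] = 10^(1.0243) = 10.58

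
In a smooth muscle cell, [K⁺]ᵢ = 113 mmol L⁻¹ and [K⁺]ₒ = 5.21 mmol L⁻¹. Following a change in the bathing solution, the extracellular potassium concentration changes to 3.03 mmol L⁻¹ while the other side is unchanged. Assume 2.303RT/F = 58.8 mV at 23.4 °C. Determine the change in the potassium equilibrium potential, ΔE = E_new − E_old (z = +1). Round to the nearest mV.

-14 mV

E_old = (58.8/1)·log₁₀(5.21/113) = -78.57 mV
E_new = (58.8/1)·log₁₀(3.03/113) = -92.41 mV
ΔE = -92.41 − (-78.57) = -13.84 mV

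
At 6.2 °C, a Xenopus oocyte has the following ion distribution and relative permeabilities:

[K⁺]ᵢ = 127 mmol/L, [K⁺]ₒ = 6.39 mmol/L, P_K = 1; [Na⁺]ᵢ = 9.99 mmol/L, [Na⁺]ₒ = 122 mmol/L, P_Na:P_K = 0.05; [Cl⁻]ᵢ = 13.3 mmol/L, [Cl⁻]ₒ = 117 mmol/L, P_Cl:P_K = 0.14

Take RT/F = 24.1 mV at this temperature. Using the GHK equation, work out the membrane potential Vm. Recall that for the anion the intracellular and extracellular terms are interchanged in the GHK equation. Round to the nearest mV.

Vm = 24.1 · ln[(Σ P·[cation]ₒ + Σ P·[anion]ᵢ) / (Σ P·[cation]ᵢ + Σ P·[anion]ₒ)]
Numerator = 1×6.39 + 0.05×122 + 0.14×13.3 = 14.35
Denominator = 1×127 + 0.05×9.99 + 0.14×117 = 143.9
Vm = 24.1 · ln(0.09975) = 24.1 × (-2.3051) = -55.55 mV

-56 mV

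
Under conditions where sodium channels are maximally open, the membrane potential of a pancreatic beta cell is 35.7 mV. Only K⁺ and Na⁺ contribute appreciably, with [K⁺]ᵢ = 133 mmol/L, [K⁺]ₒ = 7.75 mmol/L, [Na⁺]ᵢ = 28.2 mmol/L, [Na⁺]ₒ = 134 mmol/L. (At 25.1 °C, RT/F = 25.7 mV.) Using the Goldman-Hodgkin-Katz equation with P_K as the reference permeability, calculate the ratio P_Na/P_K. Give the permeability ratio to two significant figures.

Let α = P_Na/P_K. GHK: Vm = 25.7·ln[(Kₒ + α·Naₒ)/(Kᵢ + α·Naᵢ)].
e^(Vm/25.7) = e^(35.7/25.7) = 4.0113
So 4.0113·(Kᵢ + α·Naᵢ) = Kₒ + α·Naₒ → α = (4.0113·133.0 − 7.75) / (134.0 − 4.0113·28.2)
α = (533.5 − 7.75) / (134.0 − 113.1) = 525.7/20.88 = 25.18

25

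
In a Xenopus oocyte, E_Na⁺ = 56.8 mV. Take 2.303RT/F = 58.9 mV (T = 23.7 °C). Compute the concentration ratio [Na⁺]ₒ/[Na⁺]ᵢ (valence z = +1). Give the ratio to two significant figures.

9.2

log₁₀([out]/[in]) = E·z/(58.9) = 56.8 × 1 / 58.9 = 0.9643
[out]/[in] = 10^(0.9643) = 9.212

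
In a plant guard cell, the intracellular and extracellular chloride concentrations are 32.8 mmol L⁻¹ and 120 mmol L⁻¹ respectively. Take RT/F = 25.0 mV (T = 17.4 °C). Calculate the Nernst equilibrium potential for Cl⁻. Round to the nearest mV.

E = (25.0/z) · ln([Cl⁻]_out/[Cl⁻]_in) with z = -1.
For an anion, dividing by z = -1 reverses the sign.
= (25.0/-1) · ln(120/32.8) = -25.00 · ln(3.659)
= -25.00 · (1.2971) = -32.43 mV

-32 mV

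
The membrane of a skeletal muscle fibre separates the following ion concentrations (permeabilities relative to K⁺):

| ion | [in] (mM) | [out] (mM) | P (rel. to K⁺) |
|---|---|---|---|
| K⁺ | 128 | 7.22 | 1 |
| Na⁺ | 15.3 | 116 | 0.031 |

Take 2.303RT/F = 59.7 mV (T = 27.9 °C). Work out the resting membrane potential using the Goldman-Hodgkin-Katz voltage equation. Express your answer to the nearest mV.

-64 mV

Vm = 59.7 · log₁₀[(Σ P·[cation]ₒ + Σ P·[anion]ᵢ) / (Σ P·[cation]ᵢ + Σ P·[anion]ₒ)]
Numerator = 1×7.22 + 0.031×116 = 10.82
Denominator = 1×128 + 0.031×15.3 = 128.5
Vm = 59.7 · log₁₀(0.084188) = 59.7 × (-1.0747) = -64.16 mV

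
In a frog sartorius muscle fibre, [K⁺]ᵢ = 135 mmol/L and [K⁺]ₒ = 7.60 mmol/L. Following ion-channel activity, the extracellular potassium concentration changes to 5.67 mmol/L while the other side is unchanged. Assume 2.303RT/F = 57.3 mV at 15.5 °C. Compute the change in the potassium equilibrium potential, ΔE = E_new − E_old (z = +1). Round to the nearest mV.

E_old = (57.3/1)·log₁₀(7.60/135) = -71.60 mV
E_new = (57.3/1)·log₁₀(5.67/135) = -78.89 mV
ΔE = -78.89 − (-71.60) = -7.29 mV

-7 mV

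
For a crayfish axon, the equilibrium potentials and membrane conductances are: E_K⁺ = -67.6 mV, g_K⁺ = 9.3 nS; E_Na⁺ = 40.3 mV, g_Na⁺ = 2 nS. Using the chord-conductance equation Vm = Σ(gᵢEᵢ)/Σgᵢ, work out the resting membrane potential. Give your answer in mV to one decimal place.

Σ gᵢEᵢ = 9.3·(-67.6) + 2·(40.3) = -548.08
Σ gᵢ = 9.3 + 2 = 11.3
Vm = -548.08 / 11.3 = -48.50 mV

-48.5 mV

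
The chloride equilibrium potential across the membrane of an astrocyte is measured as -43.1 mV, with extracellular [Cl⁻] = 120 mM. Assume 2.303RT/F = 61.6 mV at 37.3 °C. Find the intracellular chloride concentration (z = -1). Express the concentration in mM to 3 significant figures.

Nernst: E = (61.6/-1) · log₁₀([out]/[in]), so log₁₀([out]/[in]) = -43.1 × -1 / 61.6 = 0.6997.
[out]/[in] = 10^(0.6997) = 5.008.
[in] = 120 / 5.008 = 23.96 mM.

24.0 mM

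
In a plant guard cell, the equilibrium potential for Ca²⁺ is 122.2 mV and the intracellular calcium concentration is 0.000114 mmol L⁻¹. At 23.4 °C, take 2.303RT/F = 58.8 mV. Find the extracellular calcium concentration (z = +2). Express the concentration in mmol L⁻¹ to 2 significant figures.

1.6 mmol L⁻¹

Nernst: E = (58.8/2) · log₁₀([out]/[in]), so log₁₀([out]/[in]) = 122.2 × 2 / 58.8 = 4.1565.
[out]/[in] = 10^(4.1565) = 1.434e+04.
[out] = 1.434e+04 × 0.000114 = 1.634 mmol L⁻¹.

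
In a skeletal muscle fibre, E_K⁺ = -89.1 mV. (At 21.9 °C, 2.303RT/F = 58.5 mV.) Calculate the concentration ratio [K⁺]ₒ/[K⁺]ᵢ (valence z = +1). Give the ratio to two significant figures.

0.030

log₁₀([out]/[in]) = E·z/(58.5) = -89.1 × 1 / 58.5 = -1.5231
[out]/[in] = 10^(-1.5231) = 0.02999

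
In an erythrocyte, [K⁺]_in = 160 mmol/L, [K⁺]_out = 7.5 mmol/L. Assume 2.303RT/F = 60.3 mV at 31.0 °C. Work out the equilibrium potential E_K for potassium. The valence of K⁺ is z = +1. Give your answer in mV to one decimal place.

-80.1 mV

E = (60.3/z) · log₁₀([K⁺]_out/[K⁺]_in) with z = +1.
= (60.3/1) · log₁₀(7.5/160) = 60.30 · log₁₀(0.04688)
= 60.30 · (-1.3291) = -80.14 mV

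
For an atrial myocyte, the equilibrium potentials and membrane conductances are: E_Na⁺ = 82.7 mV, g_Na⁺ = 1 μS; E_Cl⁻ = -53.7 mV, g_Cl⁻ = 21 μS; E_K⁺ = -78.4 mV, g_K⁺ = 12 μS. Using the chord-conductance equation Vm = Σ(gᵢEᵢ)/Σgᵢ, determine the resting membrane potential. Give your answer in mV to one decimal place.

Σ gᵢEᵢ = 1·(82.7) + 21·(-53.7) + 12·(-78.4) = -1985.80
Σ gᵢ = 1 + 21 + 12 = 34
Vm = -1985.80 / 34 = -58.41 mV

-58.4 mV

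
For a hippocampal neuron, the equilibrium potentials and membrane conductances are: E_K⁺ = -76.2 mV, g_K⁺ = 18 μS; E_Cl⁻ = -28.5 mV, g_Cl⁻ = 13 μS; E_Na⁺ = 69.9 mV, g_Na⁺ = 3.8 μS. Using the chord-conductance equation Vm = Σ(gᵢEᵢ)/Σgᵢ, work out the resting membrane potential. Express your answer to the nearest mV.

-42 mV

Σ gᵢEᵢ = 18·(-76.2) + 13·(-28.5) + 3.8·(69.9) = -1476.48
Σ gᵢ = 18 + 13 + 3.8 = 34.8
Vm = -1476.48 / 34.8 = -42.43 mV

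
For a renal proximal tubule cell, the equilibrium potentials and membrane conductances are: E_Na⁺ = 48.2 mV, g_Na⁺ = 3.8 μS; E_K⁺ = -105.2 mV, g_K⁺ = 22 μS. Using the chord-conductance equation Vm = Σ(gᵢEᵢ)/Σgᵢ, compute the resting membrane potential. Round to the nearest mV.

Σ gᵢEᵢ = 3.8·(48.2) + 22·(-105.2) = -2131.24
Σ gᵢ = 3.8 + 22 = 25.8
Vm = -2131.24 / 25.8 = -82.61 mV

-83 mV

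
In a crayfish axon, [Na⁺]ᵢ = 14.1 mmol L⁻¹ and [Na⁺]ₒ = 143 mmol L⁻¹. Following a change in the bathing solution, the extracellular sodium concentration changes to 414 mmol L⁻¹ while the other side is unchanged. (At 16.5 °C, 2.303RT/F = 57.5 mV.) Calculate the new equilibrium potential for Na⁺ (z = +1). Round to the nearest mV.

84 mV

After the shift: [Na⁺]_out = 414, [Na⁺]_in = 14.1 mmol L⁻¹.
E_new = (57.5/1)·log₁₀(414/14.1) = 57.50 · (1.4678) = 84.40 mV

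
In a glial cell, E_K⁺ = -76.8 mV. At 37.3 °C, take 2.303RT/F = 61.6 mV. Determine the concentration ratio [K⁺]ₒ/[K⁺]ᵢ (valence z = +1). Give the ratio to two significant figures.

0.057

log₁₀([out]/[in]) = E·z/(61.6) = -76.8 × 1 / 61.6 = -1.2468
[out]/[in] = 10^(-1.2468) = 0.05666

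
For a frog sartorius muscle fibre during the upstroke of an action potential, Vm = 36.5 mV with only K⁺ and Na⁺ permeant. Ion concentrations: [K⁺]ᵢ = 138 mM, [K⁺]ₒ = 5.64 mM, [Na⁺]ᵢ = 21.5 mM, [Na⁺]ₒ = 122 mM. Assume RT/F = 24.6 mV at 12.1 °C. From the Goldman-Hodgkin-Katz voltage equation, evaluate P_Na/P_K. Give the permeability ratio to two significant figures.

22

Let α = P_Na/P_K. GHK: Vm = 24.6·ln[(Kₒ + α·Naₒ)/(Kᵢ + α·Naᵢ)].
e^(Vm/24.6) = e^(36.5/24.6) = 4.4094
So 4.4094·(Kᵢ + α·Naᵢ) = Kₒ + α·Naₒ → α = (4.4094·138.0 − 5.64) / (122.0 − 4.4094·21.5)
α = (608.5 − 5.64) / (122.0 − 94.8) = 602.9/27.2 = 22.17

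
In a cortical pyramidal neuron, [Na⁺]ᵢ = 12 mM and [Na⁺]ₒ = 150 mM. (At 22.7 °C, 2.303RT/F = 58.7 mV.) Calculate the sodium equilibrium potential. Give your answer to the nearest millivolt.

E = (58.7/z) · log₁₀([Na⁺]_out/[Na⁺]_in) with z = +1.
= (58.7/1) · log₁₀(150/12) = 58.70 · log₁₀(12.5)
= 58.70 · (1.0969) = 64.39 mV

64 mV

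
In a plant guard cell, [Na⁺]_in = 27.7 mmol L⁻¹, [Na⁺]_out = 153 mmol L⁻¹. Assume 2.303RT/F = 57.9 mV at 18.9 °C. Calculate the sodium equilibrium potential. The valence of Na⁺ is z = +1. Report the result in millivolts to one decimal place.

E = (57.9/z) · log₁₀([Na⁺]_out/[Na⁺]_in) with z = +1.
= (57.9/1) · log₁₀(153/27.7) = 57.90 · log₁₀(5.523)
= 57.90 · (0.7422) = 42.97 mV

43.0 mV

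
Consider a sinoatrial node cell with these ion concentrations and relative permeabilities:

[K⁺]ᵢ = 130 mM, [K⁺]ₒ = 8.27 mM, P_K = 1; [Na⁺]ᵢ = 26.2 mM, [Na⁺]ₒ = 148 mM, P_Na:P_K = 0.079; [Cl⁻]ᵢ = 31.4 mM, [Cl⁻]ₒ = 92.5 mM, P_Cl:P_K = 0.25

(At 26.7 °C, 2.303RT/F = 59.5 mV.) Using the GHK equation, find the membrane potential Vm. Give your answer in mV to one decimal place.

Vm = 59.5 · log₁₀[(Σ P·[cation]ₒ + Σ P·[anion]ᵢ) / (Σ P·[cation]ᵢ + Σ P·[anion]ₒ)]
Numerator = 1×8.27 + 0.079×148 + 0.25×31.4 = 27.81
Denominator = 1×130 + 0.079×26.2 + 0.25×92.5 = 155.2
Vm = 59.5 · log₁₀(0.17921) = 59.5 × (-0.7466) = -44.43 mV

-44.4 mV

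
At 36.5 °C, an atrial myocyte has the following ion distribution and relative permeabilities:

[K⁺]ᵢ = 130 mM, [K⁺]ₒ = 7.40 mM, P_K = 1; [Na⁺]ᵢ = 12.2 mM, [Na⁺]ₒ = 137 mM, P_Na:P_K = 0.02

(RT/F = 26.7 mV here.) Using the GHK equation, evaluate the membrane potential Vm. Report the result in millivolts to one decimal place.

Vm = 26.7 · ln[(Σ P·[cation]ₒ + Σ P·[anion]ᵢ) / (Σ P·[cation]ᵢ + Σ P·[anion]ₒ)]
Numerator = 1×7.40 + 0.02×137 = 10.14
Denominator = 1×130 + 0.02×12.2 = 130.2
Vm = 26.7 · ln(0.077854) = 26.7 × (-2.5529) = -68.16 mV

-68.2 mV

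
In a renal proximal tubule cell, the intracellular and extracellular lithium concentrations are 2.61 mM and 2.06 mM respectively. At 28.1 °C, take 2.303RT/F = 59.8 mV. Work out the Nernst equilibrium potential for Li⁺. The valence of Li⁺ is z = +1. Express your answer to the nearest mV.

E = (59.8/z) · log₁₀([Li⁺]_out/[Li⁺]_in) with z = +1.
= (59.8/1) · log₁₀(2.06/2.61) = 59.80 · log₁₀(0.7893)
= 59.80 · (-0.1028) = -6.15 mV

-6 mV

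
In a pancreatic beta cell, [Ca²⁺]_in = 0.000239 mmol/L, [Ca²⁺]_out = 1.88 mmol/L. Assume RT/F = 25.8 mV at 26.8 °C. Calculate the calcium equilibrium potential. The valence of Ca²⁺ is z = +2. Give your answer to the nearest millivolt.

116 mV

E = (25.8/z) · ln([Ca²⁺]_out/[Ca²⁺]_in) with z = +2.
= (25.8/2) · ln(1.88/0.000239) = 12.90 · ln(7866)
= 12.90 · (8.9703) = 115.72 mV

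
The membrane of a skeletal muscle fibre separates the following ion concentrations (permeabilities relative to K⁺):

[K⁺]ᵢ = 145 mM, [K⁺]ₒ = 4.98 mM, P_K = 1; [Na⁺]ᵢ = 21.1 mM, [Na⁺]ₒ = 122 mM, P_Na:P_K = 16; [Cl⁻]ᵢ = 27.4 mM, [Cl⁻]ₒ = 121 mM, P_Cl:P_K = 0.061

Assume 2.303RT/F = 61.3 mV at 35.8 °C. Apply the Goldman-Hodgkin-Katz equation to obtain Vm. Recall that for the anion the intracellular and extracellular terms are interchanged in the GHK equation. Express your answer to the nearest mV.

Vm = 61.3 · log₁₀[(Σ P·[cation]ₒ + Σ P·[anion]ᵢ) / (Σ P·[cation]ᵢ + Σ P·[anion]ₒ)]
Numerator = 1×4.98 + 16×122 + 0.061×27.4 = 1959
Denominator = 1×145 + 16×21.1 + 0.061×121 = 490
Vm = 61.3 · log₁₀(3.9974) = 61.3 × (0.6018) = 36.89 mV

37 mV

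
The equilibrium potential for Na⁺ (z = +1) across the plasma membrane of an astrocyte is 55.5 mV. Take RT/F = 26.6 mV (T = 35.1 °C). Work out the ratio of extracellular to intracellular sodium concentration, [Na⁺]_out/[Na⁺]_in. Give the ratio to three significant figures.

ln([out]/[in]) = E·z/(26.6) = 55.5 × 1 / 26.6 = 2.0865
[out]/[in] = e^(2.0865) = 8.056

8.06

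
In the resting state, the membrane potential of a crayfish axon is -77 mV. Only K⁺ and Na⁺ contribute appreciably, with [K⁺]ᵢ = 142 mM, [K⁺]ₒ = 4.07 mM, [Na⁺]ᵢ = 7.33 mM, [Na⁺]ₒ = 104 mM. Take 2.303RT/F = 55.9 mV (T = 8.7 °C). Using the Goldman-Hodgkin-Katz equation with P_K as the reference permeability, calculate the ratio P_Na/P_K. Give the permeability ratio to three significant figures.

Let α = P_Na/P_K. GHK: Vm = 55.9·log₁₀[(Kₒ + α·Naₒ)/(Kᵢ + α·Naᵢ)].
10^(Vm/55.9) = 10^(-77.0/55.9) = 0.041931
So 0.041931·(Kᵢ + α·Naᵢ) = Kₒ + α·Naₒ → α = (0.041931·142.0 − 4.07) / (104.0 − 0.041931·7.33)
α = (5.954 − 4.07) / (104.0 − 0.3074) = 1.884/103.7 = 0.01817

0.0182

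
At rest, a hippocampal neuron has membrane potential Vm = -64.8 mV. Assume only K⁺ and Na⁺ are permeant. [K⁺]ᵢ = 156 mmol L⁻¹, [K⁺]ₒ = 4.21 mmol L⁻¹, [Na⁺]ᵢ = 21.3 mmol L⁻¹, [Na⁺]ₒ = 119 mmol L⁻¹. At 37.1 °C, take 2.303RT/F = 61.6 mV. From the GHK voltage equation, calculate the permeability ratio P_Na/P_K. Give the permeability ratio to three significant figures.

0.0822

Let α = P_Na/P_K. GHK: Vm = 61.6·log₁₀[(Kₒ + α·Naₒ)/(Kᵢ + α·Naᵢ)].
10^(Vm/61.6) = 10^(-64.8/61.6) = 0.088726
So 0.088726·(Kᵢ + α·Naᵢ) = Kₒ + α·Naₒ → α = (0.088726·156.0 − 4.21) / (119.0 − 0.088726·21.3)
α = (13.84 − 4.21) / (119.0 − 1.89) = 9.631/117.1 = 0.08224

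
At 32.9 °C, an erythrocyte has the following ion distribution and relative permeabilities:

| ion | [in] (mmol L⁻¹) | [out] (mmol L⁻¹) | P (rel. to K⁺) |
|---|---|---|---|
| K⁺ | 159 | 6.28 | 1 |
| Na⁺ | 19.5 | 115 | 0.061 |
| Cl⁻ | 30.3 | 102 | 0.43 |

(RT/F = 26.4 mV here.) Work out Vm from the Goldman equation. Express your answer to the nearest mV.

-54 mV

Vm = 26.4 · ln[(Σ P·[cation]ₒ + Σ P·[anion]ᵢ) / (Σ P·[cation]ᵢ + Σ P·[anion]ₒ)]
Numerator = 1×6.28 + 0.061×115 + 0.43×30.3 = 26.32
Denominator = 1×159 + 0.061×19.5 + 0.43×102 = 204
Vm = 26.4 · ln(0.12901) = 26.4 × (-2.0479) = -54.06 mV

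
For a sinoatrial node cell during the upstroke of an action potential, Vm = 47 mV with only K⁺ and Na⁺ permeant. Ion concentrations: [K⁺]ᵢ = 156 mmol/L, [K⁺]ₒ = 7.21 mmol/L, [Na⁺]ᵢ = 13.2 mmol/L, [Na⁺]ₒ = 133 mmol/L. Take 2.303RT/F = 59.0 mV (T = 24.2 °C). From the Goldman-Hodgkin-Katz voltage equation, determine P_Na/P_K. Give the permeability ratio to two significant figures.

Let α = P_Na/P_K. GHK: Vm = 59.0·log₁₀[(Kₒ + α·Naₒ)/(Kᵢ + α·Naᵢ)].
10^(Vm/59.0) = 10^(47.0/59.0) = 6.2605
So 6.2605·(Kᵢ + α·Naᵢ) = Kₒ + α·Naₒ → α = (6.2605·156.0 − 7.21) / (133.0 − 6.2605·13.2)
α = (976.6 − 7.21) / (133.0 − 82.64) = 969.4/50.36 = 19.25

19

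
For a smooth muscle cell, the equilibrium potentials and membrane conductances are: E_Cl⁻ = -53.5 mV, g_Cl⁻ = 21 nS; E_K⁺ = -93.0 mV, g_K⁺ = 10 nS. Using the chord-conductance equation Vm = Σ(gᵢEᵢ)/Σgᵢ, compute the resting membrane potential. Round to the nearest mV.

Σ gᵢEᵢ = 21·(-53.5) + 10·(-93.0) = -2053.50
Σ gᵢ = 21 + 10 = 31
Vm = -2053.50 / 31 = -66.24 mV

-66 mV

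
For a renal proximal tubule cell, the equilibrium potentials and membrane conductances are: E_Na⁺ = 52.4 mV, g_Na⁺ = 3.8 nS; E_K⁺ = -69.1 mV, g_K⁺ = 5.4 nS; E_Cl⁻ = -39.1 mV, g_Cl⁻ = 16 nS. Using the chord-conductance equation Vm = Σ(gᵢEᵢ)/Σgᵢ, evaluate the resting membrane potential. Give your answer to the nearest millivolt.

Σ gᵢEᵢ = 3.8·(52.4) + 5.4·(-69.1) + 16·(-39.1) = -799.62
Σ gᵢ = 3.8 + 5.4 + 16 = 25.2
Vm = -799.62 / 25.2 = -31.73 mV

-32 mV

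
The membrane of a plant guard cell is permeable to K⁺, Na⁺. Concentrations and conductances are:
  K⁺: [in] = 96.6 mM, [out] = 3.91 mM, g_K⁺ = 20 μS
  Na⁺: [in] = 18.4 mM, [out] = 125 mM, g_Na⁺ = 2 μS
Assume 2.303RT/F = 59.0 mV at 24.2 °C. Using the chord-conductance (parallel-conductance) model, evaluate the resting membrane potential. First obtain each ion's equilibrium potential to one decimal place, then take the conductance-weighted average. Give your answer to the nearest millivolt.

-70 mV

E_K⁺ = (59.0/1)·log₁₀(3.91/96.6) = -82.2 mV
E_Na⁺ = (59.0/1)·log₁₀(125/18.4) = 49.1 mV
Vm = (Σ gᵢEᵢ)/(Σ gᵢ) = (20·-82.2 + 2·49.1) / (20 + 2)
= -1545.80 / 22 = -70.26 mV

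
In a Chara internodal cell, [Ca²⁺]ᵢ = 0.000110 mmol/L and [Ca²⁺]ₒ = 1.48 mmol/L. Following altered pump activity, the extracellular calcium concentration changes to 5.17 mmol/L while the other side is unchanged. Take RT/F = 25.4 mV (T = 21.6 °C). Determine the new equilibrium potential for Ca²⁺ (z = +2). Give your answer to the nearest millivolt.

137 mV

After the shift: [Ca²⁺]_out = 5.17, [Ca²⁺]_in = 0.000110 mmol/L.
E_new = (25.4/2)·ln(5.17/0.000110) = 12.70 · (10.7579) = 136.63 mV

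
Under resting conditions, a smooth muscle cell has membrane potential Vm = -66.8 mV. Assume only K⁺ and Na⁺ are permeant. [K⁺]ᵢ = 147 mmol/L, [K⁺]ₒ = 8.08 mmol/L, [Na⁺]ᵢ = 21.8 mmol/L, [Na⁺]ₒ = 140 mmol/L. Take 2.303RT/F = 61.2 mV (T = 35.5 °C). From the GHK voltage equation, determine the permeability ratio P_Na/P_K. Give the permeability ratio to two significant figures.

Let α = P_Na/P_K. GHK: Vm = 61.2·log₁₀[(Kₒ + α·Naₒ)/(Kᵢ + α·Naᵢ)].
10^(Vm/61.2) = 10^(-66.8/61.2) = 0.081002
So 0.081002·(Kᵢ + α·Naᵢ) = Kₒ + α·Naₒ → α = (0.081002·147.0 − 8.08) / (140.0 − 0.081002·21.8)
α = (11.91 − 8.08) / (140.0 − 1.766) = 3.827/138.2 = 0.02769

0.028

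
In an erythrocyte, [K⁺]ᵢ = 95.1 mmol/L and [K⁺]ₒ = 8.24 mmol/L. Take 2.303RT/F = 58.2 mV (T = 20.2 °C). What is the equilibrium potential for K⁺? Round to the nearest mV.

E = (58.2/z) · log₁₀([K⁺]_out/[K⁺]_in) with z = +1.
= (58.2/1) · log₁₀(8.24/95.1) = 58.20 · log₁₀(0.08665)
= 58.20 · (-1.0623) = -61.82 mV

-62 mV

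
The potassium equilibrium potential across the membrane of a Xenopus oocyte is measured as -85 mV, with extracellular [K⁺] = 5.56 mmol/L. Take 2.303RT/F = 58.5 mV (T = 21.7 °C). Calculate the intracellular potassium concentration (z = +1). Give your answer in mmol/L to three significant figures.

158 mmol/L

Nernst: E = (58.5/1) · log₁₀([out]/[in]), so log₁₀([out]/[in]) = -85.0 × 1 / 58.5 = -1.4530.
[out]/[in] = 10^(-1.4530) = 0.03524.
[in] = 5.56 / 0.03524 = 157.8 mmol/L.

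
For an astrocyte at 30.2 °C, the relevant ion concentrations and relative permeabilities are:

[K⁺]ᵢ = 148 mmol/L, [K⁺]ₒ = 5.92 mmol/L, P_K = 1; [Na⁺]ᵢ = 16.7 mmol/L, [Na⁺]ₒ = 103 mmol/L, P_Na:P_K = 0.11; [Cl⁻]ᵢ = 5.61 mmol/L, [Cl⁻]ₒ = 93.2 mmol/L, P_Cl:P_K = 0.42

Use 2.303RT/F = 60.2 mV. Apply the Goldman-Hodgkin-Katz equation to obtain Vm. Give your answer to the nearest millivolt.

-59 mV

Vm = 60.2 · log₁₀[(Σ P·[cation]ₒ + Σ P·[anion]ᵢ) / (Σ P·[cation]ᵢ + Σ P·[anion]ₒ)]
Numerator = 1×5.92 + 0.11×103 + 0.42×5.61 = 19.61
Denominator = 1×148 + 0.11×16.7 + 0.42×93.2 = 189
Vm = 60.2 · log₁₀(0.10375) = 60.2 × (-0.9840) = -59.24 mV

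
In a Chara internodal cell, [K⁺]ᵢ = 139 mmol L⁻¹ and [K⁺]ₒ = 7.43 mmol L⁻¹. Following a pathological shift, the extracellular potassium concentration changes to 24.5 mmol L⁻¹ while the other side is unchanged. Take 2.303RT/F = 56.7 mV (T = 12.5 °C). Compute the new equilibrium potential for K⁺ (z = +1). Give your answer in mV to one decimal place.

After the shift: [K⁺]_out = 24.5, [K⁺]_in = 139 mmol L⁻¹.
E_new = (56.7/1)·log₁₀(24.5/139) = 56.70 · (-0.7538) = -42.74 mV

-42.7 mV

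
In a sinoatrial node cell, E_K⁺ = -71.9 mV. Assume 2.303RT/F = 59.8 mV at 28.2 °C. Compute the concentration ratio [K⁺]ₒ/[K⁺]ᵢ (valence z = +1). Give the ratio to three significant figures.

0.0628

log₁₀([out]/[in]) = E·z/(59.8) = -71.9 × 1 / 59.8 = -1.2023
[out]/[in] = 10^(-1.2023) = 0.06276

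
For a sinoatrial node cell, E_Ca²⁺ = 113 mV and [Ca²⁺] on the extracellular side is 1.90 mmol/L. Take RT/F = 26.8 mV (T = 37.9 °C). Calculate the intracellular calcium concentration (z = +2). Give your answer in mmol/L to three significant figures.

Nernst: E = (26.8/2) · ln([out]/[in]), so ln([out]/[in]) = 113.0 × 2 / 26.8 = 8.4328.
[out]/[in] = e^(8.4328) = 4596.
[in] = 1.90 / 4596 = 0.0004134 mmol/L.

0.000413 mmol/L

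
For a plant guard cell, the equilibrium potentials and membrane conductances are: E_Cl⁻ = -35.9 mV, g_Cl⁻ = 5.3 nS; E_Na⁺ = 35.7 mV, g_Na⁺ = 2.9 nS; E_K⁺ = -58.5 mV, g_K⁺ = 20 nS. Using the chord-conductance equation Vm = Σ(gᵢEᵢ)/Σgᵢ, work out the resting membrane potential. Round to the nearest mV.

-45 mV

Σ gᵢEᵢ = 5.3·(-35.9) + 2.9·(35.7) + 20·(-58.5) = -1256.74
Σ gᵢ = 5.3 + 2.9 + 20 = 28.2
Vm = -1256.74 / 28.2 = -44.57 mV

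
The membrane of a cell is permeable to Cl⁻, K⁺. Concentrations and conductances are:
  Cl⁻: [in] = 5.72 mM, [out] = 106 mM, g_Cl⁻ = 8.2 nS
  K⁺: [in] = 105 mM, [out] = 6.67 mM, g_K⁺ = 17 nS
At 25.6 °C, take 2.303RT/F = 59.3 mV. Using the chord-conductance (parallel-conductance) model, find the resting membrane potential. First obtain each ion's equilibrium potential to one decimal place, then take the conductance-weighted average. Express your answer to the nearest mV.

E_Cl⁻ = (59.3/-1)·log₁₀(106/5.72) = -75.2 mV
E_K⁺ = (59.3/1)·log₁₀(6.67/105) = -71.0 mV
Vm = (Σ gᵢEᵢ)/(Σ gᵢ) = (8.2·-75.2 + 17·-71.0) / (8.2 + 17)
= -1823.64 / 25.2 = -72.37 mV

-72 mV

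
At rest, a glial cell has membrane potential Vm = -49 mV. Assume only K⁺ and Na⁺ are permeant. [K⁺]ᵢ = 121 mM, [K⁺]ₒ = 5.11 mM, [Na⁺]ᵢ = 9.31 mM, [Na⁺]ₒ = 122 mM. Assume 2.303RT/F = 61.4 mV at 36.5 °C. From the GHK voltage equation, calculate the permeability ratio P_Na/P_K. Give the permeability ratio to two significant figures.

Let α = P_Na/P_K. GHK: Vm = 61.4·log₁₀[(Kₒ + α·Naₒ)/(Kᵢ + α·Naᵢ)].
10^(Vm/61.4) = 10^(-49.0/61.4) = 0.1592
So 0.1592·(Kᵢ + α·Naᵢ) = Kₒ + α·Naₒ → α = (0.1592·121.0 − 5.11) / (122.0 − 0.1592·9.31)
α = (19.26 − 5.11) / (122.0 − 1.482) = 14.15/120.5 = 0.1174

0.12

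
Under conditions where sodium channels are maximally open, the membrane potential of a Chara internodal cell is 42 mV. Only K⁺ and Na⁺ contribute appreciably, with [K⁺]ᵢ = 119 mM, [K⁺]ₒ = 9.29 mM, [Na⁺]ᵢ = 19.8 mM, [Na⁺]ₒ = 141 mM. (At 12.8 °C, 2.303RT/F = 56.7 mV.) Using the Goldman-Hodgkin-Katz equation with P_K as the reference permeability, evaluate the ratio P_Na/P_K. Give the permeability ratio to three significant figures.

20.2

Let α = P_Na/P_K. GHK: Vm = 56.7·log₁₀[(Kₒ + α·Naₒ)/(Kᵢ + α·Naᵢ)].
10^(Vm/56.7) = 10^(42.0/56.7) = 5.5048
So 5.5048·(Kᵢ + α·Naᵢ) = Kₒ + α·Naₒ → α = (5.5048·119.0 − 9.29) / (141.0 − 5.5048·19.8)
α = (655.1 − 9.29) / (141.0 − 109) = 645.8/32.01 = 20.18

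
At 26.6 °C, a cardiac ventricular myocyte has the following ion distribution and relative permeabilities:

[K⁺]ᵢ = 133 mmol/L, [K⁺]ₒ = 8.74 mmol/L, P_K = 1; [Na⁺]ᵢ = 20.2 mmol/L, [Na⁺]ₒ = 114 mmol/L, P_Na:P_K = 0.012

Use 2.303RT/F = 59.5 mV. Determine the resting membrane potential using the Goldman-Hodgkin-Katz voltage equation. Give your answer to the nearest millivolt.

-67 mV

Vm = 59.5 · log₁₀[(Σ P·[cation]ₒ + Σ P·[anion]ᵢ) / (Σ P·[cation]ᵢ + Σ P·[anion]ₒ)]
Numerator = 1×8.74 + 0.012×114 = 10.11
Denominator = 1×133 + 0.012×20.2 = 133.2
Vm = 59.5 · log₁₀(0.075862) = 59.5 × (-1.1200) = -66.64 mV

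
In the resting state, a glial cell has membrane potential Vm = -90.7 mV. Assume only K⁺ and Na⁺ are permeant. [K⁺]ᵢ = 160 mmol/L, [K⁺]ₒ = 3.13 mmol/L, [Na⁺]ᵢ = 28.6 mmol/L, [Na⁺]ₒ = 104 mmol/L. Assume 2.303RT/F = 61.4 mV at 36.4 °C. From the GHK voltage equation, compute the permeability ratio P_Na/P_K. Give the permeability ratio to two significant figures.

Let α = P_Na/P_K. GHK: Vm = 61.4·log₁₀[(Kₒ + α·Naₒ)/(Kᵢ + α·Naᵢ)].
10^(Vm/61.4) = 10^(-90.7/61.4) = 0.033327
So 0.033327·(Kᵢ + α·Naᵢ) = Kₒ + α·Naₒ → α = (0.033327·160.0 − 3.13) / (104.0 − 0.033327·28.6)
α = (5.332 − 3.13) / (104.0 − 0.9532) = 2.202/103 = 0.02137

0.021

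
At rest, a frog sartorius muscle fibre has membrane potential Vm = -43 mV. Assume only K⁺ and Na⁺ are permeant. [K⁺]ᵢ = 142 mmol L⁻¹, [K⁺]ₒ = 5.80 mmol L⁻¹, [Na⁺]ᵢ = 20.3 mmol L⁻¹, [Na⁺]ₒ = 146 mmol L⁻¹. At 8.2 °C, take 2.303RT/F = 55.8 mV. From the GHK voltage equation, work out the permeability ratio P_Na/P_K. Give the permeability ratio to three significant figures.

Let α = P_Na/P_K. GHK: Vm = 55.8·log₁₀[(Kₒ + α·Naₒ)/(Kᵢ + α·Naᵢ)].
10^(Vm/55.8) = 10^(-43.0/55.8) = 0.16959
So 0.16959·(Kᵢ + α·Naᵢ) = Kₒ + α·Naₒ → α = (0.16959·142.0 − 5.8) / (146.0 − 0.16959·20.3)
α = (24.08 − 5.8) / (146.0 − 3.443) = 18.28/142.6 = 0.1282

0.128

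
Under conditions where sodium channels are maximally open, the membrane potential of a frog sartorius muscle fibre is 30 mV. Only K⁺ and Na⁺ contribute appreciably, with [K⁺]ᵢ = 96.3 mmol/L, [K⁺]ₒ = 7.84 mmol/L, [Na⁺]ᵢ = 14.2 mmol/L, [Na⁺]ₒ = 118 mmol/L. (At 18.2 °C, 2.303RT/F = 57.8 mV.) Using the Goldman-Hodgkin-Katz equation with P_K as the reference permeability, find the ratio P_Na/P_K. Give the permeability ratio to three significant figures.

Let α = P_Na/P_K. GHK: Vm = 57.8·log₁₀[(Kₒ + α·Naₒ)/(Kᵢ + α·Naᵢ)].
10^(Vm/57.8) = 10^(30.0/57.8) = 3.3039
So 3.3039·(Kᵢ + α·Naᵢ) = Kₒ + α·Naₒ → α = (3.3039·96.3 − 7.84) / (118.0 − 3.3039·14.2)
α = (318.2 − 7.84) / (118.0 − 46.92) = 310.3/71.08 = 4.366

4.37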